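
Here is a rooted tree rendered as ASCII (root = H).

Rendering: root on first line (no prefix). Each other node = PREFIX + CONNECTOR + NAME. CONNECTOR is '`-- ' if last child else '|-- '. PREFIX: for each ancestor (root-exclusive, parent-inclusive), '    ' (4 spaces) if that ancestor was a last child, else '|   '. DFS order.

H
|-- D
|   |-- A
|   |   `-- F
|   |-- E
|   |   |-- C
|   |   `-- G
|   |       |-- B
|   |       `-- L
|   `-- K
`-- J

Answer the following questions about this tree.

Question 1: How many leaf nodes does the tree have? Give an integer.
Answer: 6

Derivation:
Leaves (nodes with no children): B, C, F, J, K, L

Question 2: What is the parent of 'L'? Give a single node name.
Scan adjacency: L appears as child of G

Answer: G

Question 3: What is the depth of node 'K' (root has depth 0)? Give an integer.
Path from root to K: H -> D -> K
Depth = number of edges = 2

Answer: 2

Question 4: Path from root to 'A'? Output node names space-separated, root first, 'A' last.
Answer: H D A

Derivation:
Walk down from root: H -> D -> A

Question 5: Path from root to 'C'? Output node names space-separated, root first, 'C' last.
Answer: H D E C

Derivation:
Walk down from root: H -> D -> E -> C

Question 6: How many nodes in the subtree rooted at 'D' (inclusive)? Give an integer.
Answer: 9

Derivation:
Subtree rooted at D contains: A, B, C, D, E, F, G, K, L
Count = 9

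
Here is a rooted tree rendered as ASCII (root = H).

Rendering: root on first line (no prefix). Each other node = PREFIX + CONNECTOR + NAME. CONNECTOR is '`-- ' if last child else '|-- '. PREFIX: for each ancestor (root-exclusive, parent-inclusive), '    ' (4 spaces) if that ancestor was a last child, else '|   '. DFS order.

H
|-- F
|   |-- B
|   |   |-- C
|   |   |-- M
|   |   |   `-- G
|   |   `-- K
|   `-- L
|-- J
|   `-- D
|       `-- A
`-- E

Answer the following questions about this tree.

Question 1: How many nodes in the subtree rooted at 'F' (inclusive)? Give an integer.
Subtree rooted at F contains: B, C, F, G, K, L, M
Count = 7

Answer: 7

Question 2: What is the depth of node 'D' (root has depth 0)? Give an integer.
Path from root to D: H -> J -> D
Depth = number of edges = 2

Answer: 2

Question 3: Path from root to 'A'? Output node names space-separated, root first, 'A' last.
Answer: H J D A

Derivation:
Walk down from root: H -> J -> D -> A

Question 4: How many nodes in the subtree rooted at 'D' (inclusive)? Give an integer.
Subtree rooted at D contains: A, D
Count = 2

Answer: 2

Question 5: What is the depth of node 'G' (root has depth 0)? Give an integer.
Path from root to G: H -> F -> B -> M -> G
Depth = number of edges = 4

Answer: 4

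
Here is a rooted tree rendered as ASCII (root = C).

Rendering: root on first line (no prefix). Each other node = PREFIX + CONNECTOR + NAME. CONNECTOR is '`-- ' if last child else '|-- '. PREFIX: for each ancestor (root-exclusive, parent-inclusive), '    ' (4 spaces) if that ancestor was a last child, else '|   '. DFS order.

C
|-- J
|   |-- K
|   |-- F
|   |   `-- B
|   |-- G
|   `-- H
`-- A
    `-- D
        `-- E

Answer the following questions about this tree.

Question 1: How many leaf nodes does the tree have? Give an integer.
Answer: 5

Derivation:
Leaves (nodes with no children): B, E, G, H, K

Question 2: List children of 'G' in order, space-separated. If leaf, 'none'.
Node G's children (from adjacency): (leaf)

Answer: none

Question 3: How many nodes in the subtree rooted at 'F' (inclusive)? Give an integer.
Subtree rooted at F contains: B, F
Count = 2

Answer: 2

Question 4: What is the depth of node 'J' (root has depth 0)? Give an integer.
Answer: 1

Derivation:
Path from root to J: C -> J
Depth = number of edges = 1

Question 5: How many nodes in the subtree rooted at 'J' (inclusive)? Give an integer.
Subtree rooted at J contains: B, F, G, H, J, K
Count = 6

Answer: 6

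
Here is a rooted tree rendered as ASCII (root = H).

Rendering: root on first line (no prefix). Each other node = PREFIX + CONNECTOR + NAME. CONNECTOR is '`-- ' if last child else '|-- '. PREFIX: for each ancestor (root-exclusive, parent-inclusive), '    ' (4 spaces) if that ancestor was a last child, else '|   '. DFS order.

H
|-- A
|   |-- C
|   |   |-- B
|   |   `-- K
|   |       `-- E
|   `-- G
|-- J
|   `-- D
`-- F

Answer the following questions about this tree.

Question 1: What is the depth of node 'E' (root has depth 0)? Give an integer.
Answer: 4

Derivation:
Path from root to E: H -> A -> C -> K -> E
Depth = number of edges = 4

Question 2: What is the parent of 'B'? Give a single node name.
Scan adjacency: B appears as child of C

Answer: C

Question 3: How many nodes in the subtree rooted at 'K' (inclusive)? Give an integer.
Answer: 2

Derivation:
Subtree rooted at K contains: E, K
Count = 2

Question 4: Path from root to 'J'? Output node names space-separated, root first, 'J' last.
Walk down from root: H -> J

Answer: H J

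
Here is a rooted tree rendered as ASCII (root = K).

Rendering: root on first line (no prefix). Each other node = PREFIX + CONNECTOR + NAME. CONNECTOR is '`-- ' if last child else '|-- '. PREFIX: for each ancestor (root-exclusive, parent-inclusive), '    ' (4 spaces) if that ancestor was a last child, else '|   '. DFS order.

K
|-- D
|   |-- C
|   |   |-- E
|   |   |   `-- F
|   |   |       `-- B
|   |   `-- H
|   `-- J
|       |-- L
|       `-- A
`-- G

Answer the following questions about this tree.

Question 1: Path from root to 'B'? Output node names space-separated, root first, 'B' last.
Walk down from root: K -> D -> C -> E -> F -> B

Answer: K D C E F B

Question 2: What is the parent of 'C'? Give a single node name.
Scan adjacency: C appears as child of D

Answer: D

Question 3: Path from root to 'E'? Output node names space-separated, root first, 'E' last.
Answer: K D C E

Derivation:
Walk down from root: K -> D -> C -> E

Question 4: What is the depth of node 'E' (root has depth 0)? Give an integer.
Answer: 3

Derivation:
Path from root to E: K -> D -> C -> E
Depth = number of edges = 3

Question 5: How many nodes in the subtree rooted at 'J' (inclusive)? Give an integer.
Answer: 3

Derivation:
Subtree rooted at J contains: A, J, L
Count = 3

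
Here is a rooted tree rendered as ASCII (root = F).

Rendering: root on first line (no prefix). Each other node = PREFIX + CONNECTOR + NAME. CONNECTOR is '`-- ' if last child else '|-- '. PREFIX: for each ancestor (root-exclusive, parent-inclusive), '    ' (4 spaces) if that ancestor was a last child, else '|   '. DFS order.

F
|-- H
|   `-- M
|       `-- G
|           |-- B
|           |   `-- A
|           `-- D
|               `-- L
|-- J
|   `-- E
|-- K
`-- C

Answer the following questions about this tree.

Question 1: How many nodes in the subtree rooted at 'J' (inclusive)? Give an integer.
Subtree rooted at J contains: E, J
Count = 2

Answer: 2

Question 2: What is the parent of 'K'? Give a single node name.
Scan adjacency: K appears as child of F

Answer: F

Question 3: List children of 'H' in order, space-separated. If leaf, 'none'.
Node H's children (from adjacency): M

Answer: M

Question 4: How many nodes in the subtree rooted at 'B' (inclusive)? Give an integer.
Answer: 2

Derivation:
Subtree rooted at B contains: A, B
Count = 2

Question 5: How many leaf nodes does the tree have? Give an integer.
Leaves (nodes with no children): A, C, E, K, L

Answer: 5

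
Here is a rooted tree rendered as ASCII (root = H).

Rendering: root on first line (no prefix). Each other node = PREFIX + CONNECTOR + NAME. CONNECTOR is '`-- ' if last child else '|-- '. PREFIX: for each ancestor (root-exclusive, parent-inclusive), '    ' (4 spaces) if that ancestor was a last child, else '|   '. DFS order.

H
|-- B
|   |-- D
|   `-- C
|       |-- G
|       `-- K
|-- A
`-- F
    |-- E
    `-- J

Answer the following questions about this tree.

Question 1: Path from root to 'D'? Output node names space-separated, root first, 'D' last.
Answer: H B D

Derivation:
Walk down from root: H -> B -> D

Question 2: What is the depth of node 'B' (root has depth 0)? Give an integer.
Path from root to B: H -> B
Depth = number of edges = 1

Answer: 1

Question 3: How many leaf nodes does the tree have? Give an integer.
Leaves (nodes with no children): A, D, E, G, J, K

Answer: 6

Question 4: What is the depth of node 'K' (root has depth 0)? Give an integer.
Answer: 3

Derivation:
Path from root to K: H -> B -> C -> K
Depth = number of edges = 3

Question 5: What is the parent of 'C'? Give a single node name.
Scan adjacency: C appears as child of B

Answer: B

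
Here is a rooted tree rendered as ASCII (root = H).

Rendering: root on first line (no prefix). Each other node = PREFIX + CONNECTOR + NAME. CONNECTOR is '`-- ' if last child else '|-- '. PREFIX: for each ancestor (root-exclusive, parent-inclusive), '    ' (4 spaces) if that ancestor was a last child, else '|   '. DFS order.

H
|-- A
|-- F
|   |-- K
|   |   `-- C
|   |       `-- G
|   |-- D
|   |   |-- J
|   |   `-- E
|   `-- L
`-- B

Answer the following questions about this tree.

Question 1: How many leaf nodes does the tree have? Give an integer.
Answer: 6

Derivation:
Leaves (nodes with no children): A, B, E, G, J, L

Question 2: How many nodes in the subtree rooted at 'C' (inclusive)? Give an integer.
Subtree rooted at C contains: C, G
Count = 2

Answer: 2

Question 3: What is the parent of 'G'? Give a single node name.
Scan adjacency: G appears as child of C

Answer: C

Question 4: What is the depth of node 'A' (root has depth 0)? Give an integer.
Answer: 1

Derivation:
Path from root to A: H -> A
Depth = number of edges = 1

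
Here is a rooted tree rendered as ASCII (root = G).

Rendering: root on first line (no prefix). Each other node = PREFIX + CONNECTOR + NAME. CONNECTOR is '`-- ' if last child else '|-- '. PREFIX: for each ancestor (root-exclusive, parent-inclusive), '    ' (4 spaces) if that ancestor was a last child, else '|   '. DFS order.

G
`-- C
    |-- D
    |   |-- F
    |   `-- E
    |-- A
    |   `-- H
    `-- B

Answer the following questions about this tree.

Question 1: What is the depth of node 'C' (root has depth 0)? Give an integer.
Answer: 1

Derivation:
Path from root to C: G -> C
Depth = number of edges = 1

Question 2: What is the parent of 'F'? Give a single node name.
Scan adjacency: F appears as child of D

Answer: D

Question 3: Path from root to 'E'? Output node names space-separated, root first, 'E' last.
Answer: G C D E

Derivation:
Walk down from root: G -> C -> D -> E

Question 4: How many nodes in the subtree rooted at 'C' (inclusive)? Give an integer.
Answer: 7

Derivation:
Subtree rooted at C contains: A, B, C, D, E, F, H
Count = 7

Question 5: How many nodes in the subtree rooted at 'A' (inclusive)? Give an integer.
Answer: 2

Derivation:
Subtree rooted at A contains: A, H
Count = 2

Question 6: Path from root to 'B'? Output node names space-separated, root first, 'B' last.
Walk down from root: G -> C -> B

Answer: G C B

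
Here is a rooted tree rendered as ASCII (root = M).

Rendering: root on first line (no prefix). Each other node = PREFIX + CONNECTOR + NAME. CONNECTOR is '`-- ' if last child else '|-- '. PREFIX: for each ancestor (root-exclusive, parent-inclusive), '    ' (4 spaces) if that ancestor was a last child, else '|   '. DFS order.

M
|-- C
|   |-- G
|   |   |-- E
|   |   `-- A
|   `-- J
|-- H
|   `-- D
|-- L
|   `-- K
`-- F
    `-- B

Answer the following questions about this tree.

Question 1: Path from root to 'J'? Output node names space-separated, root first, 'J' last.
Answer: M C J

Derivation:
Walk down from root: M -> C -> J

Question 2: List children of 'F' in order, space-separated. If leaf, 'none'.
Node F's children (from adjacency): B

Answer: B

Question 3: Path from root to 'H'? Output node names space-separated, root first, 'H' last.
Walk down from root: M -> H

Answer: M H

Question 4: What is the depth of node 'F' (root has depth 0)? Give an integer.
Answer: 1

Derivation:
Path from root to F: M -> F
Depth = number of edges = 1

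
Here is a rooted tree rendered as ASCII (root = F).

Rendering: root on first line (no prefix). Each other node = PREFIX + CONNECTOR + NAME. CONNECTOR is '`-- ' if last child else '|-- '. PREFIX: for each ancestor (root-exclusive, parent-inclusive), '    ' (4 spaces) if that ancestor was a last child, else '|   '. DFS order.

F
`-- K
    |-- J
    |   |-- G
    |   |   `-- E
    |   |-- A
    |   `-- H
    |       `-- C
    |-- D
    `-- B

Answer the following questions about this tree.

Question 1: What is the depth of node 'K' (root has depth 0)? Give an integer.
Answer: 1

Derivation:
Path from root to K: F -> K
Depth = number of edges = 1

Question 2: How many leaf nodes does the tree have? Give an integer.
Leaves (nodes with no children): A, B, C, D, E

Answer: 5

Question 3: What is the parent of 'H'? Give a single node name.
Scan adjacency: H appears as child of J

Answer: J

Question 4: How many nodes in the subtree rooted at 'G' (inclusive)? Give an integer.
Answer: 2

Derivation:
Subtree rooted at G contains: E, G
Count = 2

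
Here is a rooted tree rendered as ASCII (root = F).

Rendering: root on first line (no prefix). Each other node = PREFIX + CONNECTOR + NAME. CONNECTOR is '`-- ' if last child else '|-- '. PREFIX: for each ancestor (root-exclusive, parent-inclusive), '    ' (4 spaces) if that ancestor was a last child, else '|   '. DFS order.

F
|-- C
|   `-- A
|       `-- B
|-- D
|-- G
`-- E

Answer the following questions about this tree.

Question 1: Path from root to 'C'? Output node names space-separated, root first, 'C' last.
Walk down from root: F -> C

Answer: F C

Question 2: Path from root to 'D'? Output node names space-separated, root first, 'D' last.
Walk down from root: F -> D

Answer: F D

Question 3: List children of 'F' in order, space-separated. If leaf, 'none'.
Node F's children (from adjacency): C, D, G, E

Answer: C D G E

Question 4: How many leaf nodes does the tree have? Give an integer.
Answer: 4

Derivation:
Leaves (nodes with no children): B, D, E, G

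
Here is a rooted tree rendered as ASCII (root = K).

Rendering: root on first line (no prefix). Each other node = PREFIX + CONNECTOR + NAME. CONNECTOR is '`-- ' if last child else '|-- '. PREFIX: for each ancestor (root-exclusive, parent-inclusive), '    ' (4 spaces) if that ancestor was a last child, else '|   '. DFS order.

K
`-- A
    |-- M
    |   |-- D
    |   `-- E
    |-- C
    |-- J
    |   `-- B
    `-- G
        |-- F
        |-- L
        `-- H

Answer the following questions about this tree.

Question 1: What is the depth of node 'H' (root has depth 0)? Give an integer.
Answer: 3

Derivation:
Path from root to H: K -> A -> G -> H
Depth = number of edges = 3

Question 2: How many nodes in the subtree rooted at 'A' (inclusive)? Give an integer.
Answer: 11

Derivation:
Subtree rooted at A contains: A, B, C, D, E, F, G, H, J, L, M
Count = 11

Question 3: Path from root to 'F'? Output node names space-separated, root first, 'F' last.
Answer: K A G F

Derivation:
Walk down from root: K -> A -> G -> F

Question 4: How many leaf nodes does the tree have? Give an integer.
Answer: 7

Derivation:
Leaves (nodes with no children): B, C, D, E, F, H, L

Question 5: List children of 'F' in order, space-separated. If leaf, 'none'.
Node F's children (from adjacency): (leaf)

Answer: none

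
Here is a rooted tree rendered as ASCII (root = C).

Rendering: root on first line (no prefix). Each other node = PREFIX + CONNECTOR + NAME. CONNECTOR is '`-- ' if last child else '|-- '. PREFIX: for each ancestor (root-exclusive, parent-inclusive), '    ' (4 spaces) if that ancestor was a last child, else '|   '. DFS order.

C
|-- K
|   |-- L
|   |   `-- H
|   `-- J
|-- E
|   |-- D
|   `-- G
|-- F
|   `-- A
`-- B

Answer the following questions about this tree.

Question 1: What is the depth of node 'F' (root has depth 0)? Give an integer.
Answer: 1

Derivation:
Path from root to F: C -> F
Depth = number of edges = 1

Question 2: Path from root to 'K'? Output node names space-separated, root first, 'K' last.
Answer: C K

Derivation:
Walk down from root: C -> K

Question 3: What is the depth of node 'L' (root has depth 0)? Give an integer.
Answer: 2

Derivation:
Path from root to L: C -> K -> L
Depth = number of edges = 2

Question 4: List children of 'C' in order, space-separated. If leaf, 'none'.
Answer: K E F B

Derivation:
Node C's children (from adjacency): K, E, F, B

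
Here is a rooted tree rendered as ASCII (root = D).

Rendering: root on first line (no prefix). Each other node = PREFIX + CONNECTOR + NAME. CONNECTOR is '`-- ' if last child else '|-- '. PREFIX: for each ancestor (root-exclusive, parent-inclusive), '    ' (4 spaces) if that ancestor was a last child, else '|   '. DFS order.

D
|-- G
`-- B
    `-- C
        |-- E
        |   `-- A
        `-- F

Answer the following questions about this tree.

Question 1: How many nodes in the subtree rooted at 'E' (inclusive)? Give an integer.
Answer: 2

Derivation:
Subtree rooted at E contains: A, E
Count = 2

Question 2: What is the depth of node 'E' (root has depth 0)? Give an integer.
Path from root to E: D -> B -> C -> E
Depth = number of edges = 3

Answer: 3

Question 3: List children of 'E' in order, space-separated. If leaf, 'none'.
Answer: A

Derivation:
Node E's children (from adjacency): A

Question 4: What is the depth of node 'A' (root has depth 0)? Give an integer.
Path from root to A: D -> B -> C -> E -> A
Depth = number of edges = 4

Answer: 4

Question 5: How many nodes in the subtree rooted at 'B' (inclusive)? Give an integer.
Subtree rooted at B contains: A, B, C, E, F
Count = 5

Answer: 5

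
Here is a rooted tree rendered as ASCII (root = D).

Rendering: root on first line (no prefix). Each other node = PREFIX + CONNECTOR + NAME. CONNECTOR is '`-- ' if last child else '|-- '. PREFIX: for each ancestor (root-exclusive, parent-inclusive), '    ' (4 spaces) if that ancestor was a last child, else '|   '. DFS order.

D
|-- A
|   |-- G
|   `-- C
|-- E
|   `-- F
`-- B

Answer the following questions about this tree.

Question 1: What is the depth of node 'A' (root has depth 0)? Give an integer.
Answer: 1

Derivation:
Path from root to A: D -> A
Depth = number of edges = 1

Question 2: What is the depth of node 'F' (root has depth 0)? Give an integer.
Path from root to F: D -> E -> F
Depth = number of edges = 2

Answer: 2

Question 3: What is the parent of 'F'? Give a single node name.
Scan adjacency: F appears as child of E

Answer: E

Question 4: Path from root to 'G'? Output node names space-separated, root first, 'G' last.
Walk down from root: D -> A -> G

Answer: D A G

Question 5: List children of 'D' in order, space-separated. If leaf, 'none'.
Node D's children (from adjacency): A, E, B

Answer: A E B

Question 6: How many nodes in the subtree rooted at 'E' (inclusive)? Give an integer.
Answer: 2

Derivation:
Subtree rooted at E contains: E, F
Count = 2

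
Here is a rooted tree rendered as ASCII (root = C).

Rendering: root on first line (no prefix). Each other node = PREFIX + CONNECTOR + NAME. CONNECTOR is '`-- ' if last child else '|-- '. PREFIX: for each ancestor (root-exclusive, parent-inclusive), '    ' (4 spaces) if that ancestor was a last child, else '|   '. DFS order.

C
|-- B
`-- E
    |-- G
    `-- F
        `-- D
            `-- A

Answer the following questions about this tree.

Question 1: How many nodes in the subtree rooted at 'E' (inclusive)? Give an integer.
Answer: 5

Derivation:
Subtree rooted at E contains: A, D, E, F, G
Count = 5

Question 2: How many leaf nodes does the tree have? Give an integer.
Leaves (nodes with no children): A, B, G

Answer: 3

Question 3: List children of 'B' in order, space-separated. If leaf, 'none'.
Node B's children (from adjacency): (leaf)

Answer: none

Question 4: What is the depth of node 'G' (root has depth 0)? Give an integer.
Answer: 2

Derivation:
Path from root to G: C -> E -> G
Depth = number of edges = 2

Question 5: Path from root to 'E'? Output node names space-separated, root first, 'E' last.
Answer: C E

Derivation:
Walk down from root: C -> E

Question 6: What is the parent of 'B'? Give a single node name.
Answer: C

Derivation:
Scan adjacency: B appears as child of C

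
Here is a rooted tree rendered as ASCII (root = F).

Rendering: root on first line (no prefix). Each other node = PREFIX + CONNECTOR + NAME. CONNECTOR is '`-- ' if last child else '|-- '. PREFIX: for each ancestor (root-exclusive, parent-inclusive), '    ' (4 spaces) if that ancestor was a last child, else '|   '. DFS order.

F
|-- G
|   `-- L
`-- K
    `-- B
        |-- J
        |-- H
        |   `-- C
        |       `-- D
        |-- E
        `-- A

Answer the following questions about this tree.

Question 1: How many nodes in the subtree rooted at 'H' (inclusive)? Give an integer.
Subtree rooted at H contains: C, D, H
Count = 3

Answer: 3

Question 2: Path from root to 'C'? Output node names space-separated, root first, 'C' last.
Answer: F K B H C

Derivation:
Walk down from root: F -> K -> B -> H -> C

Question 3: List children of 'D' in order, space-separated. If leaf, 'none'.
Node D's children (from adjacency): (leaf)

Answer: none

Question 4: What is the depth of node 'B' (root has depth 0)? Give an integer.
Path from root to B: F -> K -> B
Depth = number of edges = 2

Answer: 2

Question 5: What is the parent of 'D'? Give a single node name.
Scan adjacency: D appears as child of C

Answer: C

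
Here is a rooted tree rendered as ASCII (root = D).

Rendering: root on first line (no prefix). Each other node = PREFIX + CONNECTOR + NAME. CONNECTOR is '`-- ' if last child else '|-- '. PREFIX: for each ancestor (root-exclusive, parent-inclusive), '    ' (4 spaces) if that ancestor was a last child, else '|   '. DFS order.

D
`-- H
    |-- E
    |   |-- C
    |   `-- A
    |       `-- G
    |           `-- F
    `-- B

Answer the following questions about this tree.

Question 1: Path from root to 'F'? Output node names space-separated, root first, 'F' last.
Walk down from root: D -> H -> E -> A -> G -> F

Answer: D H E A G F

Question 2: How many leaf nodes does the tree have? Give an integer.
Leaves (nodes with no children): B, C, F

Answer: 3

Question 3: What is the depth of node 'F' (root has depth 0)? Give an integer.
Path from root to F: D -> H -> E -> A -> G -> F
Depth = number of edges = 5

Answer: 5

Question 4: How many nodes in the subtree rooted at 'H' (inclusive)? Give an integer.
Subtree rooted at H contains: A, B, C, E, F, G, H
Count = 7

Answer: 7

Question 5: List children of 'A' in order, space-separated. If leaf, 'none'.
Node A's children (from adjacency): G

Answer: G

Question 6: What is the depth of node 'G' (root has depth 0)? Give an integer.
Answer: 4

Derivation:
Path from root to G: D -> H -> E -> A -> G
Depth = number of edges = 4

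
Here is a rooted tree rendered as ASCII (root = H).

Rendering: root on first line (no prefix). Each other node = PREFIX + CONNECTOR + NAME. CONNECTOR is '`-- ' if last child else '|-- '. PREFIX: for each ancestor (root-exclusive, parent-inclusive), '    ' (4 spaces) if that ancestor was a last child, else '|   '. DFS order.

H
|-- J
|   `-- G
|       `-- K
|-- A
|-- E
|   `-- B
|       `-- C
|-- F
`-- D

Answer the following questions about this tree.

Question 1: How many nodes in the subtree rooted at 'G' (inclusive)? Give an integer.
Answer: 2

Derivation:
Subtree rooted at G contains: G, K
Count = 2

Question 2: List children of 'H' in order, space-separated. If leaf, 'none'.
Node H's children (from adjacency): J, A, E, F, D

Answer: J A E F D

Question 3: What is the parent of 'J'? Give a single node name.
Scan adjacency: J appears as child of H

Answer: H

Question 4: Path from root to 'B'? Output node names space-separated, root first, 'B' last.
Answer: H E B

Derivation:
Walk down from root: H -> E -> B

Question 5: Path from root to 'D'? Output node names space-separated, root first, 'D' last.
Answer: H D

Derivation:
Walk down from root: H -> D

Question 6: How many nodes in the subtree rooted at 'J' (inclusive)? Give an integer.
Answer: 3

Derivation:
Subtree rooted at J contains: G, J, K
Count = 3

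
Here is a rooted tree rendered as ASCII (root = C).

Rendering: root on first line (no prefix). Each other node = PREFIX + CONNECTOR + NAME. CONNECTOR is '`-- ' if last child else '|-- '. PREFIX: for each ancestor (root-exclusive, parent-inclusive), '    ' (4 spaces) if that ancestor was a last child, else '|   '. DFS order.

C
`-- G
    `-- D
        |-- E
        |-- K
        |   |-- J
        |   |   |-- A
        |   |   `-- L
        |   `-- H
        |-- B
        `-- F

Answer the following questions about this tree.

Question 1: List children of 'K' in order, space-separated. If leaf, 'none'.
Node K's children (from adjacency): J, H

Answer: J H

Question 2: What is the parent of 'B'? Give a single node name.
Scan adjacency: B appears as child of D

Answer: D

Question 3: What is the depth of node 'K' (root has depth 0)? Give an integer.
Answer: 3

Derivation:
Path from root to K: C -> G -> D -> K
Depth = number of edges = 3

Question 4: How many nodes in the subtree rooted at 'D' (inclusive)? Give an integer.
Subtree rooted at D contains: A, B, D, E, F, H, J, K, L
Count = 9

Answer: 9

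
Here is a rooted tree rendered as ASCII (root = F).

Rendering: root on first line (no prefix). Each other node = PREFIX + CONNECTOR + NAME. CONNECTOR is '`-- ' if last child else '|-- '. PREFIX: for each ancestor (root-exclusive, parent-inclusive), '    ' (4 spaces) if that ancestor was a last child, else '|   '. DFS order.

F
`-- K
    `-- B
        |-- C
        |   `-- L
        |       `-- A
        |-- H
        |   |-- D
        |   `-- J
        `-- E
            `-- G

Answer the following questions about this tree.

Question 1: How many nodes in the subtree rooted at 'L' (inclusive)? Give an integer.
Subtree rooted at L contains: A, L
Count = 2

Answer: 2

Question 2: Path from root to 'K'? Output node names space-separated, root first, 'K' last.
Answer: F K

Derivation:
Walk down from root: F -> K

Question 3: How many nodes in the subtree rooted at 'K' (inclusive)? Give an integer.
Answer: 10

Derivation:
Subtree rooted at K contains: A, B, C, D, E, G, H, J, K, L
Count = 10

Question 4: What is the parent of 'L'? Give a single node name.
Scan adjacency: L appears as child of C

Answer: C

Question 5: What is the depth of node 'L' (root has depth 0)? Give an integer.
Path from root to L: F -> K -> B -> C -> L
Depth = number of edges = 4

Answer: 4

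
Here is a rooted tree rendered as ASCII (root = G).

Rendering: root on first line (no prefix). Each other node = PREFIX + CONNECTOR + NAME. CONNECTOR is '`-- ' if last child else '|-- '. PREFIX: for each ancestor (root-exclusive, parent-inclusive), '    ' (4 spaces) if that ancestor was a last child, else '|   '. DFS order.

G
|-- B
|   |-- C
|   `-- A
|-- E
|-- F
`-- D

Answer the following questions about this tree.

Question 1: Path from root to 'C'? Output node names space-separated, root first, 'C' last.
Walk down from root: G -> B -> C

Answer: G B C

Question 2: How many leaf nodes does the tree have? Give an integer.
Leaves (nodes with no children): A, C, D, E, F

Answer: 5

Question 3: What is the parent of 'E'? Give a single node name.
Answer: G

Derivation:
Scan adjacency: E appears as child of G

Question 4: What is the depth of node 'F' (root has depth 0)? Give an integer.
Answer: 1

Derivation:
Path from root to F: G -> F
Depth = number of edges = 1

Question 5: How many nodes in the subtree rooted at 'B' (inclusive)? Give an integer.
Answer: 3

Derivation:
Subtree rooted at B contains: A, B, C
Count = 3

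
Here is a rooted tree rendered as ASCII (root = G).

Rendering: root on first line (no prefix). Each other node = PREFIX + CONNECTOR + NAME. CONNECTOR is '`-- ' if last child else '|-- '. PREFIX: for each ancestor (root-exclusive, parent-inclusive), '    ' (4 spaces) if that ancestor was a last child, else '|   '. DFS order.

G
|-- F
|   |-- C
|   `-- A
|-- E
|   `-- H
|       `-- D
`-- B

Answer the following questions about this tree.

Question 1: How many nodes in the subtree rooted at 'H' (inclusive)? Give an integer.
Answer: 2

Derivation:
Subtree rooted at H contains: D, H
Count = 2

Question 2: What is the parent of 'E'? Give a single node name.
Answer: G

Derivation:
Scan adjacency: E appears as child of G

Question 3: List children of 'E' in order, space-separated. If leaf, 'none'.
Node E's children (from adjacency): H

Answer: H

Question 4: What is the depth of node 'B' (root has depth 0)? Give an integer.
Answer: 1

Derivation:
Path from root to B: G -> B
Depth = number of edges = 1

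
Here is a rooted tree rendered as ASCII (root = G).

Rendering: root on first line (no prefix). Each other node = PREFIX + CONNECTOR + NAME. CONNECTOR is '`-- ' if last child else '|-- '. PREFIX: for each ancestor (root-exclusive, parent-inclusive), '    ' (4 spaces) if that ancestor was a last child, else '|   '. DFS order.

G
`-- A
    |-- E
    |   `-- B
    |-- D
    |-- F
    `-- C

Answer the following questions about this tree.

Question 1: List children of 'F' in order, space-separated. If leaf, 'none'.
Node F's children (from adjacency): (leaf)

Answer: none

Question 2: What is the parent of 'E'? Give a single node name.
Scan adjacency: E appears as child of A

Answer: A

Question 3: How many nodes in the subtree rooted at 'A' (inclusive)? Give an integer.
Answer: 6

Derivation:
Subtree rooted at A contains: A, B, C, D, E, F
Count = 6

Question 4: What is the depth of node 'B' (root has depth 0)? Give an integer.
Answer: 3

Derivation:
Path from root to B: G -> A -> E -> B
Depth = number of edges = 3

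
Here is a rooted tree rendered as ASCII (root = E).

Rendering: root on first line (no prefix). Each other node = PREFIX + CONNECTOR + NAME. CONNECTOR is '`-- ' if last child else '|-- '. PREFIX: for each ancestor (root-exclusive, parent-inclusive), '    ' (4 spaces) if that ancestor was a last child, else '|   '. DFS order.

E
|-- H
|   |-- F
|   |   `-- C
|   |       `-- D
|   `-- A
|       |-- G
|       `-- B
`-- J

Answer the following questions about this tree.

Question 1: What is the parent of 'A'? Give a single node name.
Scan adjacency: A appears as child of H

Answer: H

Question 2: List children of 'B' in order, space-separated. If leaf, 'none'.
Answer: none

Derivation:
Node B's children (from adjacency): (leaf)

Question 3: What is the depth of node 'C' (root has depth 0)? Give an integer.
Path from root to C: E -> H -> F -> C
Depth = number of edges = 3

Answer: 3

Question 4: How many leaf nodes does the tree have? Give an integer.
Leaves (nodes with no children): B, D, G, J

Answer: 4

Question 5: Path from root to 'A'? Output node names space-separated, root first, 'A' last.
Walk down from root: E -> H -> A

Answer: E H A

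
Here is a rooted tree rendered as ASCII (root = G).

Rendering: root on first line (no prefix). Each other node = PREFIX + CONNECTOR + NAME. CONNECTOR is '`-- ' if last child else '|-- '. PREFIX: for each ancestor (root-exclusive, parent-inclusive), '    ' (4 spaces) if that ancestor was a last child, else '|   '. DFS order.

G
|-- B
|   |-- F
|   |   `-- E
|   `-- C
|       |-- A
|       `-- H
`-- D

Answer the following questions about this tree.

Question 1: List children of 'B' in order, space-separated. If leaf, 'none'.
Node B's children (from adjacency): F, C

Answer: F C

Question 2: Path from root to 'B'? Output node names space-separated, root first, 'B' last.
Walk down from root: G -> B

Answer: G B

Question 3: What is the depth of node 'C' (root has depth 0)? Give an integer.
Answer: 2

Derivation:
Path from root to C: G -> B -> C
Depth = number of edges = 2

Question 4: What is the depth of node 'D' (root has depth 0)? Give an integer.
Path from root to D: G -> D
Depth = number of edges = 1

Answer: 1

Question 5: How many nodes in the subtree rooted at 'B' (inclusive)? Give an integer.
Answer: 6

Derivation:
Subtree rooted at B contains: A, B, C, E, F, H
Count = 6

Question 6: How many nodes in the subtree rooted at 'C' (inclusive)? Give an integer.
Subtree rooted at C contains: A, C, H
Count = 3

Answer: 3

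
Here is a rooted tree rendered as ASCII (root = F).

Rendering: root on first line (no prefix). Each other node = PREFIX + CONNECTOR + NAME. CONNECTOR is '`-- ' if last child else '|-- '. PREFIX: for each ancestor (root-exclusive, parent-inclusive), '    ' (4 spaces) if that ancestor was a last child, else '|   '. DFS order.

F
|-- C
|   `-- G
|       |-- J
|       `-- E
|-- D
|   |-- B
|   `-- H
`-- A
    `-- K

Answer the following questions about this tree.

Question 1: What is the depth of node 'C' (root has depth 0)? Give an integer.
Answer: 1

Derivation:
Path from root to C: F -> C
Depth = number of edges = 1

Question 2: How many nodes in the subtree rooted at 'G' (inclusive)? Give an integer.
Answer: 3

Derivation:
Subtree rooted at G contains: E, G, J
Count = 3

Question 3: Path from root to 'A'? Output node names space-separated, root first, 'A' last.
Walk down from root: F -> A

Answer: F A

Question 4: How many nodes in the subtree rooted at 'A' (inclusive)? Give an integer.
Answer: 2

Derivation:
Subtree rooted at A contains: A, K
Count = 2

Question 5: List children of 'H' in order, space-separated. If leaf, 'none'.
Node H's children (from adjacency): (leaf)

Answer: none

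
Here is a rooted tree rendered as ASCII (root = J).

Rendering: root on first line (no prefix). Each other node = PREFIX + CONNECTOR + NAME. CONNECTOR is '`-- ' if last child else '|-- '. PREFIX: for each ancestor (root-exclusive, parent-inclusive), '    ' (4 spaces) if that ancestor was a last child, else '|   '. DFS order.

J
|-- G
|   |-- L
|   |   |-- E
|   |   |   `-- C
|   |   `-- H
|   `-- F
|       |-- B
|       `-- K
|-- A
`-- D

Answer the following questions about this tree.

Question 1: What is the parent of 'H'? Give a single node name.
Scan adjacency: H appears as child of L

Answer: L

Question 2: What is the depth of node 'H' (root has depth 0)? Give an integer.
Answer: 3

Derivation:
Path from root to H: J -> G -> L -> H
Depth = number of edges = 3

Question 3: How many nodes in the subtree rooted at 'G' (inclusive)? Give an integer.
Answer: 8

Derivation:
Subtree rooted at G contains: B, C, E, F, G, H, K, L
Count = 8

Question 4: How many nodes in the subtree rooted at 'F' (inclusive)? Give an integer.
Subtree rooted at F contains: B, F, K
Count = 3

Answer: 3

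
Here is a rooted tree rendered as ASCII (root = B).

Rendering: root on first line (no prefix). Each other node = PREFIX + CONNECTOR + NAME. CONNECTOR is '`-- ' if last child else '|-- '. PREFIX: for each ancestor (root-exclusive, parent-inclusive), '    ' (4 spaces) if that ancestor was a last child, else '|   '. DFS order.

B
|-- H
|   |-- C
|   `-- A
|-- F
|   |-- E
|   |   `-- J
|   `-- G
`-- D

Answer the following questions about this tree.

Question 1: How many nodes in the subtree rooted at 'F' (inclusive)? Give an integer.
Subtree rooted at F contains: E, F, G, J
Count = 4

Answer: 4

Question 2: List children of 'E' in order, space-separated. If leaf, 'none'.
Answer: J

Derivation:
Node E's children (from adjacency): J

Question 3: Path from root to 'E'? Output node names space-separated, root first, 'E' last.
Walk down from root: B -> F -> E

Answer: B F E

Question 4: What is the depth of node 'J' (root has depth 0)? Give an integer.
Path from root to J: B -> F -> E -> J
Depth = number of edges = 3

Answer: 3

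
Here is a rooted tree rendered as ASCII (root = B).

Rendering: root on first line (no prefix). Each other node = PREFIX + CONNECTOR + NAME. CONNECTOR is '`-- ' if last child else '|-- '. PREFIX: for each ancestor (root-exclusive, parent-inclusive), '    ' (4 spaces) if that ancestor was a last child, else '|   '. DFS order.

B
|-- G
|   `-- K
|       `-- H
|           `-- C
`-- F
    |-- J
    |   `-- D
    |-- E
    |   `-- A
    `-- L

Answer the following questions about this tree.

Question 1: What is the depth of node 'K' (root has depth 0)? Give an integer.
Path from root to K: B -> G -> K
Depth = number of edges = 2

Answer: 2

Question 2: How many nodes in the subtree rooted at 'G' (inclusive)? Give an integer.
Subtree rooted at G contains: C, G, H, K
Count = 4

Answer: 4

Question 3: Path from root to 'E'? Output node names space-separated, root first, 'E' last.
Answer: B F E

Derivation:
Walk down from root: B -> F -> E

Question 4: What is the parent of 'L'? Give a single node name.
Scan adjacency: L appears as child of F

Answer: F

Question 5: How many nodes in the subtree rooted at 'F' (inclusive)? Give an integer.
Subtree rooted at F contains: A, D, E, F, J, L
Count = 6

Answer: 6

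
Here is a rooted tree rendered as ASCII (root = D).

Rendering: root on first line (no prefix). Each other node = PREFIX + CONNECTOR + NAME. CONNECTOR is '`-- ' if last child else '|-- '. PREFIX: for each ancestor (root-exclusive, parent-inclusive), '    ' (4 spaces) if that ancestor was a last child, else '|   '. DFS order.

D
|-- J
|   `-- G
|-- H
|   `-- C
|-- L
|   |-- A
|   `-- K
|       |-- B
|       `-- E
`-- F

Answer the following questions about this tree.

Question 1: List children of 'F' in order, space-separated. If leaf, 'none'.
Node F's children (from adjacency): (leaf)

Answer: none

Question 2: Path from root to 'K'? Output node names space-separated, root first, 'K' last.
Walk down from root: D -> L -> K

Answer: D L K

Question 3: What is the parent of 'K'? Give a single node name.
Scan adjacency: K appears as child of L

Answer: L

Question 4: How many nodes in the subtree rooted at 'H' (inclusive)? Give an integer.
Answer: 2

Derivation:
Subtree rooted at H contains: C, H
Count = 2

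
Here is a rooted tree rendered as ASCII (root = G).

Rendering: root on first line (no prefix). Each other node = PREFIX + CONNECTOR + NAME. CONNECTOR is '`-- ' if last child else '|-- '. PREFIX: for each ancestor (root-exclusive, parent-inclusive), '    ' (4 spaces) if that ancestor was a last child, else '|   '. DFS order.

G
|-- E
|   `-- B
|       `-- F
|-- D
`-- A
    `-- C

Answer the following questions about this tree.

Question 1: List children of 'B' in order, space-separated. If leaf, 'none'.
Node B's children (from adjacency): F

Answer: F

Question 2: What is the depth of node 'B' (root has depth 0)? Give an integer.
Path from root to B: G -> E -> B
Depth = number of edges = 2

Answer: 2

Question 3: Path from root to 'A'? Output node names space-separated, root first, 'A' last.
Walk down from root: G -> A

Answer: G A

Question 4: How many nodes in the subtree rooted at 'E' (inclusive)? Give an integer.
Answer: 3

Derivation:
Subtree rooted at E contains: B, E, F
Count = 3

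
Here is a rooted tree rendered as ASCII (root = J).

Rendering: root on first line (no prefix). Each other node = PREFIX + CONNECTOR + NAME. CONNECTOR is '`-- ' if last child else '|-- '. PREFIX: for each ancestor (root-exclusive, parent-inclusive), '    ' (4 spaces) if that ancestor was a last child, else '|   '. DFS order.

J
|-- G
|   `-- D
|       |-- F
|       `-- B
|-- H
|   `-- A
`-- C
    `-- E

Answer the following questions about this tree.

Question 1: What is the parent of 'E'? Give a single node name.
Answer: C

Derivation:
Scan adjacency: E appears as child of C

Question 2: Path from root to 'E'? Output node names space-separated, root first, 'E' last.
Answer: J C E

Derivation:
Walk down from root: J -> C -> E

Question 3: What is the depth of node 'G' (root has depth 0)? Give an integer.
Path from root to G: J -> G
Depth = number of edges = 1

Answer: 1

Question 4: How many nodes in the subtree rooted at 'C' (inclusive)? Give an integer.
Answer: 2

Derivation:
Subtree rooted at C contains: C, E
Count = 2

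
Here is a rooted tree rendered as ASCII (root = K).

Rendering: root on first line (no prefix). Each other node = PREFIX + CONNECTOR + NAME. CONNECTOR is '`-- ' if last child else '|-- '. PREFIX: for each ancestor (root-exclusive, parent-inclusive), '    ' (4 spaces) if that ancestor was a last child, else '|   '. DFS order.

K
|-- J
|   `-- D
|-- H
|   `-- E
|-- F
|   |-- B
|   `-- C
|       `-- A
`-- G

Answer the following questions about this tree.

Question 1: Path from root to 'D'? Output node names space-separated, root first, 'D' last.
Walk down from root: K -> J -> D

Answer: K J D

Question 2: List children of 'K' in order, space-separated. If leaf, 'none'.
Answer: J H F G

Derivation:
Node K's children (from adjacency): J, H, F, G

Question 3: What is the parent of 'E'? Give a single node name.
Scan adjacency: E appears as child of H

Answer: H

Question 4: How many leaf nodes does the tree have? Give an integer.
Answer: 5

Derivation:
Leaves (nodes with no children): A, B, D, E, G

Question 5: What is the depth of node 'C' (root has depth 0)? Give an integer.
Path from root to C: K -> F -> C
Depth = number of edges = 2

Answer: 2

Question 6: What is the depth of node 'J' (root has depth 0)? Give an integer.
Answer: 1

Derivation:
Path from root to J: K -> J
Depth = number of edges = 1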